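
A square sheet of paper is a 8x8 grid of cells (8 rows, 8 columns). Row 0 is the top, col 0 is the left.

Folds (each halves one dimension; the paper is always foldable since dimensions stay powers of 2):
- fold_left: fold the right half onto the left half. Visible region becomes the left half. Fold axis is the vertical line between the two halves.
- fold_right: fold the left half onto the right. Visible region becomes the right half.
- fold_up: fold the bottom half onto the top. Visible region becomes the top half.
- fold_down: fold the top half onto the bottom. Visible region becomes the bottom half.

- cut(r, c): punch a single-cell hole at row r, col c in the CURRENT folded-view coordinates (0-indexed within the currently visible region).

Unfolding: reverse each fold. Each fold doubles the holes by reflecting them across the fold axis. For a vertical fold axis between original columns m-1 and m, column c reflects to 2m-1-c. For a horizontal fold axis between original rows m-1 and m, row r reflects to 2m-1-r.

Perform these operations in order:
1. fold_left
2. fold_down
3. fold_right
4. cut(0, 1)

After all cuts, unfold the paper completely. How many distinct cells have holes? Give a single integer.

Op 1 fold_left: fold axis v@4; visible region now rows[0,8) x cols[0,4) = 8x4
Op 2 fold_down: fold axis h@4; visible region now rows[4,8) x cols[0,4) = 4x4
Op 3 fold_right: fold axis v@2; visible region now rows[4,8) x cols[2,4) = 4x2
Op 4 cut(0, 1): punch at orig (4,3); cuts so far [(4, 3)]; region rows[4,8) x cols[2,4) = 4x2
Unfold 1 (reflect across v@2): 2 holes -> [(4, 0), (4, 3)]
Unfold 2 (reflect across h@4): 4 holes -> [(3, 0), (3, 3), (4, 0), (4, 3)]
Unfold 3 (reflect across v@4): 8 holes -> [(3, 0), (3, 3), (3, 4), (3, 7), (4, 0), (4, 3), (4, 4), (4, 7)]

Answer: 8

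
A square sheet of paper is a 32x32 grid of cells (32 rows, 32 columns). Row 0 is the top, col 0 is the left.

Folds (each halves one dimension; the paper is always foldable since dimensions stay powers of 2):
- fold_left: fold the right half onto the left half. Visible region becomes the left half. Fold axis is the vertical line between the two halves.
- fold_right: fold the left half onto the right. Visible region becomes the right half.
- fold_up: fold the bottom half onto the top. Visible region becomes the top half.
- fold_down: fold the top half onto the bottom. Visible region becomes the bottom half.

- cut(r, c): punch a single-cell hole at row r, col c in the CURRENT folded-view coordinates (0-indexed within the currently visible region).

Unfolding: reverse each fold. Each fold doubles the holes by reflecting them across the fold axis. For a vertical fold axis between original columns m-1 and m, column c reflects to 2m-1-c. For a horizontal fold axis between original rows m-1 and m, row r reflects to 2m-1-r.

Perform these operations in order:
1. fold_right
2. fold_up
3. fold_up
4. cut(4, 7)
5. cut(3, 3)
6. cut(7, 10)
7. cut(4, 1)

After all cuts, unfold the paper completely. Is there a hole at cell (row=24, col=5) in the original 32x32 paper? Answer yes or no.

Answer: yes

Derivation:
Op 1 fold_right: fold axis v@16; visible region now rows[0,32) x cols[16,32) = 32x16
Op 2 fold_up: fold axis h@16; visible region now rows[0,16) x cols[16,32) = 16x16
Op 3 fold_up: fold axis h@8; visible region now rows[0,8) x cols[16,32) = 8x16
Op 4 cut(4, 7): punch at orig (4,23); cuts so far [(4, 23)]; region rows[0,8) x cols[16,32) = 8x16
Op 5 cut(3, 3): punch at orig (3,19); cuts so far [(3, 19), (4, 23)]; region rows[0,8) x cols[16,32) = 8x16
Op 6 cut(7, 10): punch at orig (7,26); cuts so far [(3, 19), (4, 23), (7, 26)]; region rows[0,8) x cols[16,32) = 8x16
Op 7 cut(4, 1): punch at orig (4,17); cuts so far [(3, 19), (4, 17), (4, 23), (7, 26)]; region rows[0,8) x cols[16,32) = 8x16
Unfold 1 (reflect across h@8): 8 holes -> [(3, 19), (4, 17), (4, 23), (7, 26), (8, 26), (11, 17), (11, 23), (12, 19)]
Unfold 2 (reflect across h@16): 16 holes -> [(3, 19), (4, 17), (4, 23), (7, 26), (8, 26), (11, 17), (11, 23), (12, 19), (19, 19), (20, 17), (20, 23), (23, 26), (24, 26), (27, 17), (27, 23), (28, 19)]
Unfold 3 (reflect across v@16): 32 holes -> [(3, 12), (3, 19), (4, 8), (4, 14), (4, 17), (4, 23), (7, 5), (7, 26), (8, 5), (8, 26), (11, 8), (11, 14), (11, 17), (11, 23), (12, 12), (12, 19), (19, 12), (19, 19), (20, 8), (20, 14), (20, 17), (20, 23), (23, 5), (23, 26), (24, 5), (24, 26), (27, 8), (27, 14), (27, 17), (27, 23), (28, 12), (28, 19)]
Holes: [(3, 12), (3, 19), (4, 8), (4, 14), (4, 17), (4, 23), (7, 5), (7, 26), (8, 5), (8, 26), (11, 8), (11, 14), (11, 17), (11, 23), (12, 12), (12, 19), (19, 12), (19, 19), (20, 8), (20, 14), (20, 17), (20, 23), (23, 5), (23, 26), (24, 5), (24, 26), (27, 8), (27, 14), (27, 17), (27, 23), (28, 12), (28, 19)]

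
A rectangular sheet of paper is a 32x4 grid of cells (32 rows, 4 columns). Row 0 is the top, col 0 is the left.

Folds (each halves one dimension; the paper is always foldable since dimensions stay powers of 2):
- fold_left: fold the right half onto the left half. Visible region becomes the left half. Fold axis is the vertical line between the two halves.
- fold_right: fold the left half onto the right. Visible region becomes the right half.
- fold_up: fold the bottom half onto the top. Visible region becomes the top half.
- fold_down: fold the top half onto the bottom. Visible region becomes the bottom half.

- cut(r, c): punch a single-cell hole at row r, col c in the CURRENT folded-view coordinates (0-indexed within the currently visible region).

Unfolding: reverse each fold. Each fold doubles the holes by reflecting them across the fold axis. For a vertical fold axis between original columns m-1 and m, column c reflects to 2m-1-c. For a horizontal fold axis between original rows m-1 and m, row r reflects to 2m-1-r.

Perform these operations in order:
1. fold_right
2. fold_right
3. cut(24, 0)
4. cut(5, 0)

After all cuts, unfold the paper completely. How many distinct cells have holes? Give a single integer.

Answer: 8

Derivation:
Op 1 fold_right: fold axis v@2; visible region now rows[0,32) x cols[2,4) = 32x2
Op 2 fold_right: fold axis v@3; visible region now rows[0,32) x cols[3,4) = 32x1
Op 3 cut(24, 0): punch at orig (24,3); cuts so far [(24, 3)]; region rows[0,32) x cols[3,4) = 32x1
Op 4 cut(5, 0): punch at orig (5,3); cuts so far [(5, 3), (24, 3)]; region rows[0,32) x cols[3,4) = 32x1
Unfold 1 (reflect across v@3): 4 holes -> [(5, 2), (5, 3), (24, 2), (24, 3)]
Unfold 2 (reflect across v@2): 8 holes -> [(5, 0), (5, 1), (5, 2), (5, 3), (24, 0), (24, 1), (24, 2), (24, 3)]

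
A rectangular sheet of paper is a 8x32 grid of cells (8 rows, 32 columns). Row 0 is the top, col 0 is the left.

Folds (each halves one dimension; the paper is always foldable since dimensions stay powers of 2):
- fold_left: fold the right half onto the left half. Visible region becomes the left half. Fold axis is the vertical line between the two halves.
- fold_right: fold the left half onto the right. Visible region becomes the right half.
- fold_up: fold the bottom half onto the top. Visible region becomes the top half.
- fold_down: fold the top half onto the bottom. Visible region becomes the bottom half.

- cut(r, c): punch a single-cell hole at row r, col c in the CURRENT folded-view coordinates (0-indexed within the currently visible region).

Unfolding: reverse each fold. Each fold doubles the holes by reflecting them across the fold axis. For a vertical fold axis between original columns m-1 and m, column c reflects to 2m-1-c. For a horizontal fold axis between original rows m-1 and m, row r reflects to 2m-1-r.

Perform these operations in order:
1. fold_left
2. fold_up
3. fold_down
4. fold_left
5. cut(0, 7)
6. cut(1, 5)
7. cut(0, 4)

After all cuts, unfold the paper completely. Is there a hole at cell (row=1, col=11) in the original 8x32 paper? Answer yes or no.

Op 1 fold_left: fold axis v@16; visible region now rows[0,8) x cols[0,16) = 8x16
Op 2 fold_up: fold axis h@4; visible region now rows[0,4) x cols[0,16) = 4x16
Op 3 fold_down: fold axis h@2; visible region now rows[2,4) x cols[0,16) = 2x16
Op 4 fold_left: fold axis v@8; visible region now rows[2,4) x cols[0,8) = 2x8
Op 5 cut(0, 7): punch at orig (2,7); cuts so far [(2, 7)]; region rows[2,4) x cols[0,8) = 2x8
Op 6 cut(1, 5): punch at orig (3,5); cuts so far [(2, 7), (3, 5)]; region rows[2,4) x cols[0,8) = 2x8
Op 7 cut(0, 4): punch at orig (2,4); cuts so far [(2, 4), (2, 7), (3, 5)]; region rows[2,4) x cols[0,8) = 2x8
Unfold 1 (reflect across v@8): 6 holes -> [(2, 4), (2, 7), (2, 8), (2, 11), (3, 5), (3, 10)]
Unfold 2 (reflect across h@2): 12 holes -> [(0, 5), (0, 10), (1, 4), (1, 7), (1, 8), (1, 11), (2, 4), (2, 7), (2, 8), (2, 11), (3, 5), (3, 10)]
Unfold 3 (reflect across h@4): 24 holes -> [(0, 5), (0, 10), (1, 4), (1, 7), (1, 8), (1, 11), (2, 4), (2, 7), (2, 8), (2, 11), (3, 5), (3, 10), (4, 5), (4, 10), (5, 4), (5, 7), (5, 8), (5, 11), (6, 4), (6, 7), (6, 8), (6, 11), (7, 5), (7, 10)]
Unfold 4 (reflect across v@16): 48 holes -> [(0, 5), (0, 10), (0, 21), (0, 26), (1, 4), (1, 7), (1, 8), (1, 11), (1, 20), (1, 23), (1, 24), (1, 27), (2, 4), (2, 7), (2, 8), (2, 11), (2, 20), (2, 23), (2, 24), (2, 27), (3, 5), (3, 10), (3, 21), (3, 26), (4, 5), (4, 10), (4, 21), (4, 26), (5, 4), (5, 7), (5, 8), (5, 11), (5, 20), (5, 23), (5, 24), (5, 27), (6, 4), (6, 7), (6, 8), (6, 11), (6, 20), (6, 23), (6, 24), (6, 27), (7, 5), (7, 10), (7, 21), (7, 26)]
Holes: [(0, 5), (0, 10), (0, 21), (0, 26), (1, 4), (1, 7), (1, 8), (1, 11), (1, 20), (1, 23), (1, 24), (1, 27), (2, 4), (2, 7), (2, 8), (2, 11), (2, 20), (2, 23), (2, 24), (2, 27), (3, 5), (3, 10), (3, 21), (3, 26), (4, 5), (4, 10), (4, 21), (4, 26), (5, 4), (5, 7), (5, 8), (5, 11), (5, 20), (5, 23), (5, 24), (5, 27), (6, 4), (6, 7), (6, 8), (6, 11), (6, 20), (6, 23), (6, 24), (6, 27), (7, 5), (7, 10), (7, 21), (7, 26)]

Answer: yes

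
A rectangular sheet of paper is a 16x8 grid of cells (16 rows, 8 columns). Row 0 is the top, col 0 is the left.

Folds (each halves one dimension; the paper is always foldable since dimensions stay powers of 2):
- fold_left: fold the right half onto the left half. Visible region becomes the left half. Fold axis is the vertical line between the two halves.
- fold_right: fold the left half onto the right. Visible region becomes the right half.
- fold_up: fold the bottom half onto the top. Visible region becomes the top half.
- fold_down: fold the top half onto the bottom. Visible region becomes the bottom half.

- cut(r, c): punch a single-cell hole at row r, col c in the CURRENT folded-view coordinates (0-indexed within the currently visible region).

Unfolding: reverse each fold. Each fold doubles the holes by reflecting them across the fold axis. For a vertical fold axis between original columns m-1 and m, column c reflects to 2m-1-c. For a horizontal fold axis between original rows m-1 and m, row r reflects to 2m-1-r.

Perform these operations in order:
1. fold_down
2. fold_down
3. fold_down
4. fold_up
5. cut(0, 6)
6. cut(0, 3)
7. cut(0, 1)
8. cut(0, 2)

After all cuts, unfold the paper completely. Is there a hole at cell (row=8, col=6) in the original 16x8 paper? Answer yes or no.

Op 1 fold_down: fold axis h@8; visible region now rows[8,16) x cols[0,8) = 8x8
Op 2 fold_down: fold axis h@12; visible region now rows[12,16) x cols[0,8) = 4x8
Op 3 fold_down: fold axis h@14; visible region now rows[14,16) x cols[0,8) = 2x8
Op 4 fold_up: fold axis h@15; visible region now rows[14,15) x cols[0,8) = 1x8
Op 5 cut(0, 6): punch at orig (14,6); cuts so far [(14, 6)]; region rows[14,15) x cols[0,8) = 1x8
Op 6 cut(0, 3): punch at orig (14,3); cuts so far [(14, 3), (14, 6)]; region rows[14,15) x cols[0,8) = 1x8
Op 7 cut(0, 1): punch at orig (14,1); cuts so far [(14, 1), (14, 3), (14, 6)]; region rows[14,15) x cols[0,8) = 1x8
Op 8 cut(0, 2): punch at orig (14,2); cuts so far [(14, 1), (14, 2), (14, 3), (14, 6)]; region rows[14,15) x cols[0,8) = 1x8
Unfold 1 (reflect across h@15): 8 holes -> [(14, 1), (14, 2), (14, 3), (14, 6), (15, 1), (15, 2), (15, 3), (15, 6)]
Unfold 2 (reflect across h@14): 16 holes -> [(12, 1), (12, 2), (12, 3), (12, 6), (13, 1), (13, 2), (13, 3), (13, 6), (14, 1), (14, 2), (14, 3), (14, 6), (15, 1), (15, 2), (15, 3), (15, 6)]
Unfold 3 (reflect across h@12): 32 holes -> [(8, 1), (8, 2), (8, 3), (8, 6), (9, 1), (9, 2), (9, 3), (9, 6), (10, 1), (10, 2), (10, 3), (10, 6), (11, 1), (11, 2), (11, 3), (11, 6), (12, 1), (12, 2), (12, 3), (12, 6), (13, 1), (13, 2), (13, 3), (13, 6), (14, 1), (14, 2), (14, 3), (14, 6), (15, 1), (15, 2), (15, 3), (15, 6)]
Unfold 4 (reflect across h@8): 64 holes -> [(0, 1), (0, 2), (0, 3), (0, 6), (1, 1), (1, 2), (1, 3), (1, 6), (2, 1), (2, 2), (2, 3), (2, 6), (3, 1), (3, 2), (3, 3), (3, 6), (4, 1), (4, 2), (4, 3), (4, 6), (5, 1), (5, 2), (5, 3), (5, 6), (6, 1), (6, 2), (6, 3), (6, 6), (7, 1), (7, 2), (7, 3), (7, 6), (8, 1), (8, 2), (8, 3), (8, 6), (9, 1), (9, 2), (9, 3), (9, 6), (10, 1), (10, 2), (10, 3), (10, 6), (11, 1), (11, 2), (11, 3), (11, 6), (12, 1), (12, 2), (12, 3), (12, 6), (13, 1), (13, 2), (13, 3), (13, 6), (14, 1), (14, 2), (14, 3), (14, 6), (15, 1), (15, 2), (15, 3), (15, 6)]
Holes: [(0, 1), (0, 2), (0, 3), (0, 6), (1, 1), (1, 2), (1, 3), (1, 6), (2, 1), (2, 2), (2, 3), (2, 6), (3, 1), (3, 2), (3, 3), (3, 6), (4, 1), (4, 2), (4, 3), (4, 6), (5, 1), (5, 2), (5, 3), (5, 6), (6, 1), (6, 2), (6, 3), (6, 6), (7, 1), (7, 2), (7, 3), (7, 6), (8, 1), (8, 2), (8, 3), (8, 6), (9, 1), (9, 2), (9, 3), (9, 6), (10, 1), (10, 2), (10, 3), (10, 6), (11, 1), (11, 2), (11, 3), (11, 6), (12, 1), (12, 2), (12, 3), (12, 6), (13, 1), (13, 2), (13, 3), (13, 6), (14, 1), (14, 2), (14, 3), (14, 6), (15, 1), (15, 2), (15, 3), (15, 6)]

Answer: yes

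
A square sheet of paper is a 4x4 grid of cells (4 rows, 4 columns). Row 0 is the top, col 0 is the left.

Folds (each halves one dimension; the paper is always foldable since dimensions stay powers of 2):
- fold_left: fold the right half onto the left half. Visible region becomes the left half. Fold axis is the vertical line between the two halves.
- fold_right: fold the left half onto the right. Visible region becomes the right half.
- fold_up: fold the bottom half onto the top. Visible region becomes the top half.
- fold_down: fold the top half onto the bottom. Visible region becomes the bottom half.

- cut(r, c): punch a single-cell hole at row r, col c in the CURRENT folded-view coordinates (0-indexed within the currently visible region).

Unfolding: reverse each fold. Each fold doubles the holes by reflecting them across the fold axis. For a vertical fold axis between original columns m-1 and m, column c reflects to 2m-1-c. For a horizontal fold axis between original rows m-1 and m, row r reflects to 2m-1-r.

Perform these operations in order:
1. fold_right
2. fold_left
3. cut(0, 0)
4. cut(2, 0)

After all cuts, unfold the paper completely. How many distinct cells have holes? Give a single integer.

Op 1 fold_right: fold axis v@2; visible region now rows[0,4) x cols[2,4) = 4x2
Op 2 fold_left: fold axis v@3; visible region now rows[0,4) x cols[2,3) = 4x1
Op 3 cut(0, 0): punch at orig (0,2); cuts so far [(0, 2)]; region rows[0,4) x cols[2,3) = 4x1
Op 4 cut(2, 0): punch at orig (2,2); cuts so far [(0, 2), (2, 2)]; region rows[0,4) x cols[2,3) = 4x1
Unfold 1 (reflect across v@3): 4 holes -> [(0, 2), (0, 3), (2, 2), (2, 3)]
Unfold 2 (reflect across v@2): 8 holes -> [(0, 0), (0, 1), (0, 2), (0, 3), (2, 0), (2, 1), (2, 2), (2, 3)]

Answer: 8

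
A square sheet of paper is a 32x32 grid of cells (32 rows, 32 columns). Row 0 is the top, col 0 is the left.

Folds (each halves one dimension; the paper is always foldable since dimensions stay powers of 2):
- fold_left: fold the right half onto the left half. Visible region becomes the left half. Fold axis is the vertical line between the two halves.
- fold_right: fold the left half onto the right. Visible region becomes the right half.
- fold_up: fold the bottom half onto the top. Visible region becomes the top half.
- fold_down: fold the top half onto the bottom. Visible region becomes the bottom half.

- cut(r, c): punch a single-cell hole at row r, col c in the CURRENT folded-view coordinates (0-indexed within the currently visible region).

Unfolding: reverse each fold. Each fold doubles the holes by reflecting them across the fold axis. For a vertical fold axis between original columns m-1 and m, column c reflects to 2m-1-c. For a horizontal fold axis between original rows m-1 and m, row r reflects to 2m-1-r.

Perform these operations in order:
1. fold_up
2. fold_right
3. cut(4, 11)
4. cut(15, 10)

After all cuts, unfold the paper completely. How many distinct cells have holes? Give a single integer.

Op 1 fold_up: fold axis h@16; visible region now rows[0,16) x cols[0,32) = 16x32
Op 2 fold_right: fold axis v@16; visible region now rows[0,16) x cols[16,32) = 16x16
Op 3 cut(4, 11): punch at orig (4,27); cuts so far [(4, 27)]; region rows[0,16) x cols[16,32) = 16x16
Op 4 cut(15, 10): punch at orig (15,26); cuts so far [(4, 27), (15, 26)]; region rows[0,16) x cols[16,32) = 16x16
Unfold 1 (reflect across v@16): 4 holes -> [(4, 4), (4, 27), (15, 5), (15, 26)]
Unfold 2 (reflect across h@16): 8 holes -> [(4, 4), (4, 27), (15, 5), (15, 26), (16, 5), (16, 26), (27, 4), (27, 27)]

Answer: 8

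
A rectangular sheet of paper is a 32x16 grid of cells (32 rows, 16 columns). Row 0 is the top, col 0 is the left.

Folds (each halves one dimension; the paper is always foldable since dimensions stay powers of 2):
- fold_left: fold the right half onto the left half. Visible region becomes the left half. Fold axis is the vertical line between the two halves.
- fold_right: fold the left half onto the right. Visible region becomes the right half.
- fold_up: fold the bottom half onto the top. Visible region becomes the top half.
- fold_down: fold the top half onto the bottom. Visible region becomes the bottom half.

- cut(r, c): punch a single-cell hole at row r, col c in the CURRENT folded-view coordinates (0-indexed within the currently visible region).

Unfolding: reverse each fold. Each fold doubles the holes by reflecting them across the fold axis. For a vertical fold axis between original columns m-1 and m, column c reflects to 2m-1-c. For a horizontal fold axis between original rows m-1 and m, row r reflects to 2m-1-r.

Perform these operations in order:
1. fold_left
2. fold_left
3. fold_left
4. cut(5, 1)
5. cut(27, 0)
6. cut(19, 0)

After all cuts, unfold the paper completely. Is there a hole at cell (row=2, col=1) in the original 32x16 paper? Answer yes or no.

Op 1 fold_left: fold axis v@8; visible region now rows[0,32) x cols[0,8) = 32x8
Op 2 fold_left: fold axis v@4; visible region now rows[0,32) x cols[0,4) = 32x4
Op 3 fold_left: fold axis v@2; visible region now rows[0,32) x cols[0,2) = 32x2
Op 4 cut(5, 1): punch at orig (5,1); cuts so far [(5, 1)]; region rows[0,32) x cols[0,2) = 32x2
Op 5 cut(27, 0): punch at orig (27,0); cuts so far [(5, 1), (27, 0)]; region rows[0,32) x cols[0,2) = 32x2
Op 6 cut(19, 0): punch at orig (19,0); cuts so far [(5, 1), (19, 0), (27, 0)]; region rows[0,32) x cols[0,2) = 32x2
Unfold 1 (reflect across v@2): 6 holes -> [(5, 1), (5, 2), (19, 0), (19, 3), (27, 0), (27, 3)]
Unfold 2 (reflect across v@4): 12 holes -> [(5, 1), (5, 2), (5, 5), (5, 6), (19, 0), (19, 3), (19, 4), (19, 7), (27, 0), (27, 3), (27, 4), (27, 7)]
Unfold 3 (reflect across v@8): 24 holes -> [(5, 1), (5, 2), (5, 5), (5, 6), (5, 9), (5, 10), (5, 13), (5, 14), (19, 0), (19, 3), (19, 4), (19, 7), (19, 8), (19, 11), (19, 12), (19, 15), (27, 0), (27, 3), (27, 4), (27, 7), (27, 8), (27, 11), (27, 12), (27, 15)]
Holes: [(5, 1), (5, 2), (5, 5), (5, 6), (5, 9), (5, 10), (5, 13), (5, 14), (19, 0), (19, 3), (19, 4), (19, 7), (19, 8), (19, 11), (19, 12), (19, 15), (27, 0), (27, 3), (27, 4), (27, 7), (27, 8), (27, 11), (27, 12), (27, 15)]

Answer: no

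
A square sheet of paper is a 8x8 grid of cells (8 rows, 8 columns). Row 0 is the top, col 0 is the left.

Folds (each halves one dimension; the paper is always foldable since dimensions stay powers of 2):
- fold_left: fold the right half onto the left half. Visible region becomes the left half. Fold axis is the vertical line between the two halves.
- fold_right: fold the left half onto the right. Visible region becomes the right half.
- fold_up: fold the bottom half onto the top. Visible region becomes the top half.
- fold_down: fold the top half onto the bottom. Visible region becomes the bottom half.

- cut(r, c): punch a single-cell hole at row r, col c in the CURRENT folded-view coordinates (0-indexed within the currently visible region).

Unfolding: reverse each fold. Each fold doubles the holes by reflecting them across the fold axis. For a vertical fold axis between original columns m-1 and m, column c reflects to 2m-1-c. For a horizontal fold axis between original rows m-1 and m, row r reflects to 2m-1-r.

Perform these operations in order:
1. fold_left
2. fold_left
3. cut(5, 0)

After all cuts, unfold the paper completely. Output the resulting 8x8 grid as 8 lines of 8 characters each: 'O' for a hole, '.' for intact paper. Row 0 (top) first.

Answer: ........
........
........
........
........
O..OO..O
........
........

Derivation:
Op 1 fold_left: fold axis v@4; visible region now rows[0,8) x cols[0,4) = 8x4
Op 2 fold_left: fold axis v@2; visible region now rows[0,8) x cols[0,2) = 8x2
Op 3 cut(5, 0): punch at orig (5,0); cuts so far [(5, 0)]; region rows[0,8) x cols[0,2) = 8x2
Unfold 1 (reflect across v@2): 2 holes -> [(5, 0), (5, 3)]
Unfold 2 (reflect across v@4): 4 holes -> [(5, 0), (5, 3), (5, 4), (5, 7)]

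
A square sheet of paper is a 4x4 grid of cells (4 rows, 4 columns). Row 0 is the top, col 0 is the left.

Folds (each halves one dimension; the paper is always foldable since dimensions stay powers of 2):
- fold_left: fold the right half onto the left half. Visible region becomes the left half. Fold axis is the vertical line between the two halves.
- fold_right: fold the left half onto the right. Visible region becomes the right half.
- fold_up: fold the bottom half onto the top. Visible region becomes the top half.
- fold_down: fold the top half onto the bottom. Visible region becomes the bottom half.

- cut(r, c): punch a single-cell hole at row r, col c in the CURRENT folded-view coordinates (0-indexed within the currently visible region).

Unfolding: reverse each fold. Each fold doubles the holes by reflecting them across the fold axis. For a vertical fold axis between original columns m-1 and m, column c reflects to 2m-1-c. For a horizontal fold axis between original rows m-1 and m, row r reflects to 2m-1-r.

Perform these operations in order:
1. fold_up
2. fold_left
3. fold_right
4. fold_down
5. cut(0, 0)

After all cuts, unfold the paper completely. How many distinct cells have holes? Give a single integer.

Answer: 16

Derivation:
Op 1 fold_up: fold axis h@2; visible region now rows[0,2) x cols[0,4) = 2x4
Op 2 fold_left: fold axis v@2; visible region now rows[0,2) x cols[0,2) = 2x2
Op 3 fold_right: fold axis v@1; visible region now rows[0,2) x cols[1,2) = 2x1
Op 4 fold_down: fold axis h@1; visible region now rows[1,2) x cols[1,2) = 1x1
Op 5 cut(0, 0): punch at orig (1,1); cuts so far [(1, 1)]; region rows[1,2) x cols[1,2) = 1x1
Unfold 1 (reflect across h@1): 2 holes -> [(0, 1), (1, 1)]
Unfold 2 (reflect across v@1): 4 holes -> [(0, 0), (0, 1), (1, 0), (1, 1)]
Unfold 3 (reflect across v@2): 8 holes -> [(0, 0), (0, 1), (0, 2), (0, 3), (1, 0), (1, 1), (1, 2), (1, 3)]
Unfold 4 (reflect across h@2): 16 holes -> [(0, 0), (0, 1), (0, 2), (0, 3), (1, 0), (1, 1), (1, 2), (1, 3), (2, 0), (2, 1), (2, 2), (2, 3), (3, 0), (3, 1), (3, 2), (3, 3)]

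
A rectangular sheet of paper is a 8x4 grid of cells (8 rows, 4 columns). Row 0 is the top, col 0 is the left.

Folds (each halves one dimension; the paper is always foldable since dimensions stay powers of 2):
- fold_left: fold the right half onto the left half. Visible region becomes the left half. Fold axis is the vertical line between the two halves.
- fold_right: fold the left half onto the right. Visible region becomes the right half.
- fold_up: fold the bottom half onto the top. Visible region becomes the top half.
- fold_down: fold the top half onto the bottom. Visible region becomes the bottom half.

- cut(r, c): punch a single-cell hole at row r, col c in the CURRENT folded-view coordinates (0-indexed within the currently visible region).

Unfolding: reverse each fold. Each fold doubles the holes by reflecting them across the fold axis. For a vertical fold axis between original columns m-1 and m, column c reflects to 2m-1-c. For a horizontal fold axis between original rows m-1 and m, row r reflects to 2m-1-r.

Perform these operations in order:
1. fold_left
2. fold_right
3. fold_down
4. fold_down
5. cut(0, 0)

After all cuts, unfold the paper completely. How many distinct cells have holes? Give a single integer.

Op 1 fold_left: fold axis v@2; visible region now rows[0,8) x cols[0,2) = 8x2
Op 2 fold_right: fold axis v@1; visible region now rows[0,8) x cols[1,2) = 8x1
Op 3 fold_down: fold axis h@4; visible region now rows[4,8) x cols[1,2) = 4x1
Op 4 fold_down: fold axis h@6; visible region now rows[6,8) x cols[1,2) = 2x1
Op 5 cut(0, 0): punch at orig (6,1); cuts so far [(6, 1)]; region rows[6,8) x cols[1,2) = 2x1
Unfold 1 (reflect across h@6): 2 holes -> [(5, 1), (6, 1)]
Unfold 2 (reflect across h@4): 4 holes -> [(1, 1), (2, 1), (5, 1), (6, 1)]
Unfold 3 (reflect across v@1): 8 holes -> [(1, 0), (1, 1), (2, 0), (2, 1), (5, 0), (5, 1), (6, 0), (6, 1)]
Unfold 4 (reflect across v@2): 16 holes -> [(1, 0), (1, 1), (1, 2), (1, 3), (2, 0), (2, 1), (2, 2), (2, 3), (5, 0), (5, 1), (5, 2), (5, 3), (6, 0), (6, 1), (6, 2), (6, 3)]

Answer: 16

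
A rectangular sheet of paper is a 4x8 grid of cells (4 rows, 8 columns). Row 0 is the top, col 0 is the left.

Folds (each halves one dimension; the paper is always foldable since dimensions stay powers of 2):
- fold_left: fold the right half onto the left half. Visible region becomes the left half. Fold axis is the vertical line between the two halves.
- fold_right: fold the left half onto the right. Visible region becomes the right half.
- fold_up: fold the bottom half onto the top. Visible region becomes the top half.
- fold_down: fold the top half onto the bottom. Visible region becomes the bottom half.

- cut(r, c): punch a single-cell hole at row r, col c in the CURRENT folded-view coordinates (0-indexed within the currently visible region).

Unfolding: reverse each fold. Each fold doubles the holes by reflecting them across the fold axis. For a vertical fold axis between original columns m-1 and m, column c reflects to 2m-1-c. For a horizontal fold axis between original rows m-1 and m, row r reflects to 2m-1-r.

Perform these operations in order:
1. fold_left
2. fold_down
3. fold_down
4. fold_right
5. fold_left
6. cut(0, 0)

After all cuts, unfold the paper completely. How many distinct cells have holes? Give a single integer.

Op 1 fold_left: fold axis v@4; visible region now rows[0,4) x cols[0,4) = 4x4
Op 2 fold_down: fold axis h@2; visible region now rows[2,4) x cols[0,4) = 2x4
Op 3 fold_down: fold axis h@3; visible region now rows[3,4) x cols[0,4) = 1x4
Op 4 fold_right: fold axis v@2; visible region now rows[3,4) x cols[2,4) = 1x2
Op 5 fold_left: fold axis v@3; visible region now rows[3,4) x cols[2,3) = 1x1
Op 6 cut(0, 0): punch at orig (3,2); cuts so far [(3, 2)]; region rows[3,4) x cols[2,3) = 1x1
Unfold 1 (reflect across v@3): 2 holes -> [(3, 2), (3, 3)]
Unfold 2 (reflect across v@2): 4 holes -> [(3, 0), (3, 1), (3, 2), (3, 3)]
Unfold 3 (reflect across h@3): 8 holes -> [(2, 0), (2, 1), (2, 2), (2, 3), (3, 0), (3, 1), (3, 2), (3, 3)]
Unfold 4 (reflect across h@2): 16 holes -> [(0, 0), (0, 1), (0, 2), (0, 3), (1, 0), (1, 1), (1, 2), (1, 3), (2, 0), (2, 1), (2, 2), (2, 3), (3, 0), (3, 1), (3, 2), (3, 3)]
Unfold 5 (reflect across v@4): 32 holes -> [(0, 0), (0, 1), (0, 2), (0, 3), (0, 4), (0, 5), (0, 6), (0, 7), (1, 0), (1, 1), (1, 2), (1, 3), (1, 4), (1, 5), (1, 6), (1, 7), (2, 0), (2, 1), (2, 2), (2, 3), (2, 4), (2, 5), (2, 6), (2, 7), (3, 0), (3, 1), (3, 2), (3, 3), (3, 4), (3, 5), (3, 6), (3, 7)]

Answer: 32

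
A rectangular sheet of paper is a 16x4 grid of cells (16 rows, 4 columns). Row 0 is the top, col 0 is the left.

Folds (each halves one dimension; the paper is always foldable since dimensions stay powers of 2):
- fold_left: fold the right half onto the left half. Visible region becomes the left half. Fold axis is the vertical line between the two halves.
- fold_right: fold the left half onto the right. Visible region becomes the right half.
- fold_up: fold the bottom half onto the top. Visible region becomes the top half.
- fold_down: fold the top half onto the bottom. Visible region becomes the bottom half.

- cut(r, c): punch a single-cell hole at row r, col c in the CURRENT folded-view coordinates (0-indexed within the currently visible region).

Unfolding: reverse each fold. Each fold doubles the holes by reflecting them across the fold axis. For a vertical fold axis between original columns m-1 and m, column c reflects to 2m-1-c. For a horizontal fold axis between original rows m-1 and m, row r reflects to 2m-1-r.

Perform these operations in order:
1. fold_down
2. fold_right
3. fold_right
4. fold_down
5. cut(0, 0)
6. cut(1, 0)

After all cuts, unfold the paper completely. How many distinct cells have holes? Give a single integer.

Op 1 fold_down: fold axis h@8; visible region now rows[8,16) x cols[0,4) = 8x4
Op 2 fold_right: fold axis v@2; visible region now rows[8,16) x cols[2,4) = 8x2
Op 3 fold_right: fold axis v@3; visible region now rows[8,16) x cols[3,4) = 8x1
Op 4 fold_down: fold axis h@12; visible region now rows[12,16) x cols[3,4) = 4x1
Op 5 cut(0, 0): punch at orig (12,3); cuts so far [(12, 3)]; region rows[12,16) x cols[3,4) = 4x1
Op 6 cut(1, 0): punch at orig (13,3); cuts so far [(12, 3), (13, 3)]; region rows[12,16) x cols[3,4) = 4x1
Unfold 1 (reflect across h@12): 4 holes -> [(10, 3), (11, 3), (12, 3), (13, 3)]
Unfold 2 (reflect across v@3): 8 holes -> [(10, 2), (10, 3), (11, 2), (11, 3), (12, 2), (12, 3), (13, 2), (13, 3)]
Unfold 3 (reflect across v@2): 16 holes -> [(10, 0), (10, 1), (10, 2), (10, 3), (11, 0), (11, 1), (11, 2), (11, 3), (12, 0), (12, 1), (12, 2), (12, 3), (13, 0), (13, 1), (13, 2), (13, 3)]
Unfold 4 (reflect across h@8): 32 holes -> [(2, 0), (2, 1), (2, 2), (2, 3), (3, 0), (3, 1), (3, 2), (3, 3), (4, 0), (4, 1), (4, 2), (4, 3), (5, 0), (5, 1), (5, 2), (5, 3), (10, 0), (10, 1), (10, 2), (10, 3), (11, 0), (11, 1), (11, 2), (11, 3), (12, 0), (12, 1), (12, 2), (12, 3), (13, 0), (13, 1), (13, 2), (13, 3)]

Answer: 32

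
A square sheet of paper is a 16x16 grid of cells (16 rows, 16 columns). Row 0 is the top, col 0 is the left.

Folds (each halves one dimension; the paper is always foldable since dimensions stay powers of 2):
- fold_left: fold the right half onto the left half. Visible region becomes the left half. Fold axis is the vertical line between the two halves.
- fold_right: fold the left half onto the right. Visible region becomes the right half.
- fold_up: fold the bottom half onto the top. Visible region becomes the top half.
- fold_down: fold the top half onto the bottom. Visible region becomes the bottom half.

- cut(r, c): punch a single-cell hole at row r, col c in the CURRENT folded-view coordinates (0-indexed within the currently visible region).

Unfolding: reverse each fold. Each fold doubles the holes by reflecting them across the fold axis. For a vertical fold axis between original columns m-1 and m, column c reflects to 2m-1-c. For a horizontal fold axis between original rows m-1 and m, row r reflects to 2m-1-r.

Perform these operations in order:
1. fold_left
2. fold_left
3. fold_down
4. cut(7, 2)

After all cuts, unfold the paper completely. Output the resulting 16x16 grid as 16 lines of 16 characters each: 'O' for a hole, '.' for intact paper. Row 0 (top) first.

Op 1 fold_left: fold axis v@8; visible region now rows[0,16) x cols[0,8) = 16x8
Op 2 fold_left: fold axis v@4; visible region now rows[0,16) x cols[0,4) = 16x4
Op 3 fold_down: fold axis h@8; visible region now rows[8,16) x cols[0,4) = 8x4
Op 4 cut(7, 2): punch at orig (15,2); cuts so far [(15, 2)]; region rows[8,16) x cols[0,4) = 8x4
Unfold 1 (reflect across h@8): 2 holes -> [(0, 2), (15, 2)]
Unfold 2 (reflect across v@4): 4 holes -> [(0, 2), (0, 5), (15, 2), (15, 5)]
Unfold 3 (reflect across v@8): 8 holes -> [(0, 2), (0, 5), (0, 10), (0, 13), (15, 2), (15, 5), (15, 10), (15, 13)]

Answer: ..O..O....O..O..
................
................
................
................
................
................
................
................
................
................
................
................
................
................
..O..O....O..O..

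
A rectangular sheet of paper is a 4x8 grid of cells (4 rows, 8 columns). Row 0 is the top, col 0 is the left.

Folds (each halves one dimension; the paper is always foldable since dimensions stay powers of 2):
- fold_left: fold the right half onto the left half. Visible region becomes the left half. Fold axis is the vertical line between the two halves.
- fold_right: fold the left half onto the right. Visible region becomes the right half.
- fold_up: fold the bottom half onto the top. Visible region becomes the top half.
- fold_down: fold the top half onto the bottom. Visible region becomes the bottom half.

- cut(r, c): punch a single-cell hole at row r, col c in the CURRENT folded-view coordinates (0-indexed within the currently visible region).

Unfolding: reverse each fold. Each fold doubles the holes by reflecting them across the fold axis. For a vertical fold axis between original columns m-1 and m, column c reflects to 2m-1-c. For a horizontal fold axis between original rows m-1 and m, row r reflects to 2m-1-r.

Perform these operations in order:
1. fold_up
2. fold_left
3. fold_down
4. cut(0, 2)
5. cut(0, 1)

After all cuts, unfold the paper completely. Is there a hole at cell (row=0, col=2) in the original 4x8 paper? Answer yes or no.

Answer: yes

Derivation:
Op 1 fold_up: fold axis h@2; visible region now rows[0,2) x cols[0,8) = 2x8
Op 2 fold_left: fold axis v@4; visible region now rows[0,2) x cols[0,4) = 2x4
Op 3 fold_down: fold axis h@1; visible region now rows[1,2) x cols[0,4) = 1x4
Op 4 cut(0, 2): punch at orig (1,2); cuts so far [(1, 2)]; region rows[1,2) x cols[0,4) = 1x4
Op 5 cut(0, 1): punch at orig (1,1); cuts so far [(1, 1), (1, 2)]; region rows[1,2) x cols[0,4) = 1x4
Unfold 1 (reflect across h@1): 4 holes -> [(0, 1), (0, 2), (1, 1), (1, 2)]
Unfold 2 (reflect across v@4): 8 holes -> [(0, 1), (0, 2), (0, 5), (0, 6), (1, 1), (1, 2), (1, 5), (1, 6)]
Unfold 3 (reflect across h@2): 16 holes -> [(0, 1), (0, 2), (0, 5), (0, 6), (1, 1), (1, 2), (1, 5), (1, 6), (2, 1), (2, 2), (2, 5), (2, 6), (3, 1), (3, 2), (3, 5), (3, 6)]
Holes: [(0, 1), (0, 2), (0, 5), (0, 6), (1, 1), (1, 2), (1, 5), (1, 6), (2, 1), (2, 2), (2, 5), (2, 6), (3, 1), (3, 2), (3, 5), (3, 6)]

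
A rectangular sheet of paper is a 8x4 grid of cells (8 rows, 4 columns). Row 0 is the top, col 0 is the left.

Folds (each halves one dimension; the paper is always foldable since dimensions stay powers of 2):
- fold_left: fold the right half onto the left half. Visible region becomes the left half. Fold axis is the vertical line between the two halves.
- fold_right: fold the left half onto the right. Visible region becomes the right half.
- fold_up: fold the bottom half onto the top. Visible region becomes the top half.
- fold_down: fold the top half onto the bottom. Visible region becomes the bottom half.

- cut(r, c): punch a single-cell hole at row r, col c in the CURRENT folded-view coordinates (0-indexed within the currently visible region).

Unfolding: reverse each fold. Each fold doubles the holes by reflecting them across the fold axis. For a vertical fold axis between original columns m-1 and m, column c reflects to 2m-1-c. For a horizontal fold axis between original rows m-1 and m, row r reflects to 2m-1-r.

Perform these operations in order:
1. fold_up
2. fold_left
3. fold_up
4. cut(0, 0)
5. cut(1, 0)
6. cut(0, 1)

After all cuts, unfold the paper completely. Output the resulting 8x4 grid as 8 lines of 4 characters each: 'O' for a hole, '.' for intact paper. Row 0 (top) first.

Op 1 fold_up: fold axis h@4; visible region now rows[0,4) x cols[0,4) = 4x4
Op 2 fold_left: fold axis v@2; visible region now rows[0,4) x cols[0,2) = 4x2
Op 3 fold_up: fold axis h@2; visible region now rows[0,2) x cols[0,2) = 2x2
Op 4 cut(0, 0): punch at orig (0,0); cuts so far [(0, 0)]; region rows[0,2) x cols[0,2) = 2x2
Op 5 cut(1, 0): punch at orig (1,0); cuts so far [(0, 0), (1, 0)]; region rows[0,2) x cols[0,2) = 2x2
Op 6 cut(0, 1): punch at orig (0,1); cuts so far [(0, 0), (0, 1), (1, 0)]; region rows[0,2) x cols[0,2) = 2x2
Unfold 1 (reflect across h@2): 6 holes -> [(0, 0), (0, 1), (1, 0), (2, 0), (3, 0), (3, 1)]
Unfold 2 (reflect across v@2): 12 holes -> [(0, 0), (0, 1), (0, 2), (0, 3), (1, 0), (1, 3), (2, 0), (2, 3), (3, 0), (3, 1), (3, 2), (3, 3)]
Unfold 3 (reflect across h@4): 24 holes -> [(0, 0), (0, 1), (0, 2), (0, 3), (1, 0), (1, 3), (2, 0), (2, 3), (3, 0), (3, 1), (3, 2), (3, 3), (4, 0), (4, 1), (4, 2), (4, 3), (5, 0), (5, 3), (6, 0), (6, 3), (7, 0), (7, 1), (7, 2), (7, 3)]

Answer: OOOO
O..O
O..O
OOOO
OOOO
O..O
O..O
OOOO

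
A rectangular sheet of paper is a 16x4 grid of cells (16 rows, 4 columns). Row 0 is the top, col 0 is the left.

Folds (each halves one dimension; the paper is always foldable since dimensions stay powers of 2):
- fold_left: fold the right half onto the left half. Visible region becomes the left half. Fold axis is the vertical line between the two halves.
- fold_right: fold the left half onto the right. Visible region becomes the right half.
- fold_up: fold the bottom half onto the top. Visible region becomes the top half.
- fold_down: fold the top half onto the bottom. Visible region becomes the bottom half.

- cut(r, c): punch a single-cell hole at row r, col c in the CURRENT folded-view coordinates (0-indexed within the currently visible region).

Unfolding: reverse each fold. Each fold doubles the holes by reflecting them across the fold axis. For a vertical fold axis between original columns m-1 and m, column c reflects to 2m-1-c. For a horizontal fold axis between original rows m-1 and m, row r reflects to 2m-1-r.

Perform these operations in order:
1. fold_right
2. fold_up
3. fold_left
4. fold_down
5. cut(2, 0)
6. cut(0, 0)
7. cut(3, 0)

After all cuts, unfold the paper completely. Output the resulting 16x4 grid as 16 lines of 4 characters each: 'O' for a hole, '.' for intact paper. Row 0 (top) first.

Answer: OOOO
OOOO
....
OOOO
OOOO
....
OOOO
OOOO
OOOO
OOOO
....
OOOO
OOOO
....
OOOO
OOOO

Derivation:
Op 1 fold_right: fold axis v@2; visible region now rows[0,16) x cols[2,4) = 16x2
Op 2 fold_up: fold axis h@8; visible region now rows[0,8) x cols[2,4) = 8x2
Op 3 fold_left: fold axis v@3; visible region now rows[0,8) x cols[2,3) = 8x1
Op 4 fold_down: fold axis h@4; visible region now rows[4,8) x cols[2,3) = 4x1
Op 5 cut(2, 0): punch at orig (6,2); cuts so far [(6, 2)]; region rows[4,8) x cols[2,3) = 4x1
Op 6 cut(0, 0): punch at orig (4,2); cuts so far [(4, 2), (6, 2)]; region rows[4,8) x cols[2,3) = 4x1
Op 7 cut(3, 0): punch at orig (7,2); cuts so far [(4, 2), (6, 2), (7, 2)]; region rows[4,8) x cols[2,3) = 4x1
Unfold 1 (reflect across h@4): 6 holes -> [(0, 2), (1, 2), (3, 2), (4, 2), (6, 2), (7, 2)]
Unfold 2 (reflect across v@3): 12 holes -> [(0, 2), (0, 3), (1, 2), (1, 3), (3, 2), (3, 3), (4, 2), (4, 3), (6, 2), (6, 3), (7, 2), (7, 3)]
Unfold 3 (reflect across h@8): 24 holes -> [(0, 2), (0, 3), (1, 2), (1, 3), (3, 2), (3, 3), (4, 2), (4, 3), (6, 2), (6, 3), (7, 2), (7, 3), (8, 2), (8, 3), (9, 2), (9, 3), (11, 2), (11, 3), (12, 2), (12, 3), (14, 2), (14, 3), (15, 2), (15, 3)]
Unfold 4 (reflect across v@2): 48 holes -> [(0, 0), (0, 1), (0, 2), (0, 3), (1, 0), (1, 1), (1, 2), (1, 3), (3, 0), (3, 1), (3, 2), (3, 3), (4, 0), (4, 1), (4, 2), (4, 3), (6, 0), (6, 1), (6, 2), (6, 3), (7, 0), (7, 1), (7, 2), (7, 3), (8, 0), (8, 1), (8, 2), (8, 3), (9, 0), (9, 1), (9, 2), (9, 3), (11, 0), (11, 1), (11, 2), (11, 3), (12, 0), (12, 1), (12, 2), (12, 3), (14, 0), (14, 1), (14, 2), (14, 3), (15, 0), (15, 1), (15, 2), (15, 3)]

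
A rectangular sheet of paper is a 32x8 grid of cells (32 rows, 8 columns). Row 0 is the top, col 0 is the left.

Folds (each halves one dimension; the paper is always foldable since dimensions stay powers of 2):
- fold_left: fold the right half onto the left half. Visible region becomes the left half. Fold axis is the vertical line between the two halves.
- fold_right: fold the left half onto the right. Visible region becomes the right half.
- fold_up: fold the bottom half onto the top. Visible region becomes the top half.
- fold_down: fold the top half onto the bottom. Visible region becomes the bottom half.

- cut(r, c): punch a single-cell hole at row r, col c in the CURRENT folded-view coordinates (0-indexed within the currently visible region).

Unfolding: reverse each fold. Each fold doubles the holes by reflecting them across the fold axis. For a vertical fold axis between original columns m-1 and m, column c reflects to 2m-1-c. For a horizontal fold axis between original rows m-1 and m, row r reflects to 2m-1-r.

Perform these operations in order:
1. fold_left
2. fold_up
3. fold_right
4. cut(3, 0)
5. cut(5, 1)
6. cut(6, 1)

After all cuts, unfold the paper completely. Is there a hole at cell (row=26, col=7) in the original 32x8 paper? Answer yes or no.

Op 1 fold_left: fold axis v@4; visible region now rows[0,32) x cols[0,4) = 32x4
Op 2 fold_up: fold axis h@16; visible region now rows[0,16) x cols[0,4) = 16x4
Op 3 fold_right: fold axis v@2; visible region now rows[0,16) x cols[2,4) = 16x2
Op 4 cut(3, 0): punch at orig (3,2); cuts so far [(3, 2)]; region rows[0,16) x cols[2,4) = 16x2
Op 5 cut(5, 1): punch at orig (5,3); cuts so far [(3, 2), (5, 3)]; region rows[0,16) x cols[2,4) = 16x2
Op 6 cut(6, 1): punch at orig (6,3); cuts so far [(3, 2), (5, 3), (6, 3)]; region rows[0,16) x cols[2,4) = 16x2
Unfold 1 (reflect across v@2): 6 holes -> [(3, 1), (3, 2), (5, 0), (5, 3), (6, 0), (6, 3)]
Unfold 2 (reflect across h@16): 12 holes -> [(3, 1), (3, 2), (5, 0), (5, 3), (6, 0), (6, 3), (25, 0), (25, 3), (26, 0), (26, 3), (28, 1), (28, 2)]
Unfold 3 (reflect across v@4): 24 holes -> [(3, 1), (3, 2), (3, 5), (3, 6), (5, 0), (5, 3), (5, 4), (5, 7), (6, 0), (6, 3), (6, 4), (6, 7), (25, 0), (25, 3), (25, 4), (25, 7), (26, 0), (26, 3), (26, 4), (26, 7), (28, 1), (28, 2), (28, 5), (28, 6)]
Holes: [(3, 1), (3, 2), (3, 5), (3, 6), (5, 0), (5, 3), (5, 4), (5, 7), (6, 0), (6, 3), (6, 4), (6, 7), (25, 0), (25, 3), (25, 4), (25, 7), (26, 0), (26, 3), (26, 4), (26, 7), (28, 1), (28, 2), (28, 5), (28, 6)]

Answer: yes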